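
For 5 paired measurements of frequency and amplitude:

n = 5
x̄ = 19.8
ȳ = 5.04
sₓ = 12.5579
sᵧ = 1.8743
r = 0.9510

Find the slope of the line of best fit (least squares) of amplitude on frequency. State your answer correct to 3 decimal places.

b = r · sᵧ/sₓ = 0.951 · 1.8743/12.5579 = 0.141939

0.142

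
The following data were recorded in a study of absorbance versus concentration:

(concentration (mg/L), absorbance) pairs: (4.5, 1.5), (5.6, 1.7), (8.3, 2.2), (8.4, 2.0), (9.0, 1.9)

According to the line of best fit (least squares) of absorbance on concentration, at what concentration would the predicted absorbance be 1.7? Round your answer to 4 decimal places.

n = 5, Σx = 35.8, Σy = 9.3, Σxy = 68.43, Σx² = 272.06
Sxx = Σx² − (Σx)²/n = 272.06 − 256.328 = 15.732
Sxy = Σxy − (Σx)(Σy)/n = 68.43 − 66.588 = 1.842
b = Sxy/Sxx = 1.842/15.732 = 0.117086
a = ȳ − b·x̄ = 1.86 − 0.117086·7.16 = 1.021663
Set a + b·x = 1.7: x = (1.7 − 1.021663) / 0.117086 = 5.793485

5.7935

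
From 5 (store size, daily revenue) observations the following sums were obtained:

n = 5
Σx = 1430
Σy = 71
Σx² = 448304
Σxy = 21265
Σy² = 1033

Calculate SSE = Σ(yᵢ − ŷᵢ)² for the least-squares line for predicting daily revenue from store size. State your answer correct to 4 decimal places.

1.4127

Sxx = Σx² − (Σx)²/n = 448304 − 408980 = 39324
Sxy = Σxy − (Σx)(Σy)/n = 21265 − 20306 = 959
Syy = Σy² − (Σy)²/n = 1033 − 1008.2 = 24.8
b = Sxy/Sxx = 959/39324 = 0.024387
SSE = Syy − b·Sxy = 24.8 − 0.024387·959 = 1.412730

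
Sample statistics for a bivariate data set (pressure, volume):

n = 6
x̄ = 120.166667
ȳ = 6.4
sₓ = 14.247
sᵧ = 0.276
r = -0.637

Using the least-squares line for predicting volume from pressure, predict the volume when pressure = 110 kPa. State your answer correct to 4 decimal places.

6.5255

b = r · sᵧ/sₓ = -0.637 · 0.276/14.247 = -0.012340
a = ȳ − b·x̄ = 6.4 − (-0.012340)·120.166667 = 7.882891
ŷ(110) = a + b·110 = 7.882891 + (-0.012340)·110 = 6.525460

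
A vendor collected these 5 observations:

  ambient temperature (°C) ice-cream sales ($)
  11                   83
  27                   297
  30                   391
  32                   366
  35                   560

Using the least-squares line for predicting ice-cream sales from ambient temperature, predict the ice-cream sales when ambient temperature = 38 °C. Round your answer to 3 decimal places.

530.657

n = 5, Σx = 135, Σy = 1697, Σxy = 51974, Σx² = 3999
Sxx = Σx² − (Σx)²/n = 3999 − 3645 = 354
Sxy = Σxy − (Σx)(Σy)/n = 51974 − 45819 = 6155
b = Sxy/Sxx = 6155/354 = 17.387006
a = ȳ − b·x̄ = 339.4 − 17.387006·27 = -130.049153
ŷ(38) = a + b·38 = -130.049153 + 17.387006·38 = 530.657062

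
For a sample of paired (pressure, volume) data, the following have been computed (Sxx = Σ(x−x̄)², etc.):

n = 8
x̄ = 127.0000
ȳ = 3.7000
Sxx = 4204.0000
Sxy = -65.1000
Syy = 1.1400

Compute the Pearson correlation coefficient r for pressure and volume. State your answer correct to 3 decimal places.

r = Sxy/√(Sxx·Syy) = -65.1/√(4792.56) = -65.1/69.228318 = -0.940367

-0.940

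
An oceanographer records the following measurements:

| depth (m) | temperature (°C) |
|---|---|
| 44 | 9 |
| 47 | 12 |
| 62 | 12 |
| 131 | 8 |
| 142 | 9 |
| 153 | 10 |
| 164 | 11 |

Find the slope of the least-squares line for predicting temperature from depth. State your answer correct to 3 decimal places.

-0.010

n = 7, Σx = 743, Σy = 71, Σxy = 7364, Σx² = 95619
Sxx = Σx² − (Σx)²/n = 95619 − 78864.142857 = 16754.857143
Sxy = Σxy − (Σx)(Σy)/n = 7364 − 7536.142857 = -172.142857
b = Sxy/Sxx = -172.142857/16754.857143 = -0.010274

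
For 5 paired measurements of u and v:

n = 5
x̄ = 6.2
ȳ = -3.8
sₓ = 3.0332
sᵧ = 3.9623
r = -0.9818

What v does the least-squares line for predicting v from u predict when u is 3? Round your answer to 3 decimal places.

b = r · sᵧ/sₓ = -0.9818 · 3.9623/3.0332 = -1.282535
a = ȳ − b·x̄ = -3.8 − (-1.282535)·6.2 = 4.151719
ŷ(3) = a + b·3 = 4.151719 + (-1.282535)·3 = 0.304113

0.304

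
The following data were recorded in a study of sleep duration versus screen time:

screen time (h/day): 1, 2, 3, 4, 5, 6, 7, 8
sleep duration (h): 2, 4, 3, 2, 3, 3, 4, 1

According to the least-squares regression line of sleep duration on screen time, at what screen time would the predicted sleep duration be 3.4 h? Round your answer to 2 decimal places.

n = 8, Σx = 36, Σy = 22, Σxy = 96, Σx² = 204
Sxx = Σx² − (Σx)²/n = 204 − 162 = 42
Sxy = Σxy − (Σx)(Σy)/n = 96 − 99 = -3
b = Sxy/Sxx = -3/42 = -0.071429
a = ȳ − b·x̄ = 2.75 − (-0.071429)·4.5 = 3.071429
Set a + b·x = 3.4: x = (3.4 − 3.071429) / (-0.071429) = -4.6

-4.60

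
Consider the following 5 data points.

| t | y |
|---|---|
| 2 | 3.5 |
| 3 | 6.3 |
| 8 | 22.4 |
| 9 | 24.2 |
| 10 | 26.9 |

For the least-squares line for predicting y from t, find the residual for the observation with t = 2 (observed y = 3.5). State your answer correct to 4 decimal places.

-0.0278

n = 5, Σx = 32, Σy = 83.3, Σxy = 691.9, Σx² = 258
Sxx = Σx² − (Σx)²/n = 258 − 204.8 = 53.2
Sxy = Σxy − (Σx)(Σy)/n = 691.9 − 533.12 = 158.78
b = Sxy/Sxx = 158.78/53.2 = 2.984586
a = ȳ − b·x̄ = 16.66 − 2.984586·6.4 = -2.441353
ŷ(2) = -2.441353 + 2.984586·2 = 3.527820
residual = y − ŷ = 3.5 − 3.527820 = -0.027820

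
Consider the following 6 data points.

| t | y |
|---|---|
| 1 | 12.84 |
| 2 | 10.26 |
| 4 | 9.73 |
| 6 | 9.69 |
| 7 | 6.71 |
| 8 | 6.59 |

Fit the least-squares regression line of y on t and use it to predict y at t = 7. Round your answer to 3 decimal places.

n = 6, Σx = 28, Σy = 55.82, Σxy = 230.11, Σx² = 170
Sxx = Σx² − (Σx)²/n = 170 − 130.666667 = 39.333333
Sxy = Σxy − (Σx)(Σy)/n = 230.11 − 260.493333 = -30.383333
b = Sxy/Sxx = -30.383333/39.333333 = -0.772458
a = ȳ − b·x̄ = 9.303333 − (-0.772458)·4.666667 = 12.908136
ŷ(7) = a + b·7 = 12.908136 + (-0.772458)·7 = 7.500932

7.501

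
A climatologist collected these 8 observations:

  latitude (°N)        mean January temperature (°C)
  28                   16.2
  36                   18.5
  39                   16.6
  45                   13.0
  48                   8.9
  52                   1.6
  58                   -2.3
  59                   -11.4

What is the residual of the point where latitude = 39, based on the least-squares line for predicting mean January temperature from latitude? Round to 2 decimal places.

n = 8, Σx = 365, Σy = 61.1, Σxy = 2056.4, Σx² = 17479
Sxx = Σx² − (Σx)²/n = 17479 − 16653.125 = 825.875
Sxy = Σxy − (Σx)(Σy)/n = 2056.4 − 2787.6875 = -731.2875
b = Sxy/Sxx = -731.2875/825.875 = -0.885470
a = ȳ − b·x̄ = 7.6375 − (-0.885470)·45.625 = 48.037067
ŷ(39) = 48.037067 + (-0.885470)·39 = 13.503738
residual = y − ŷ = 16.6 − 13.503738 = 3.096262

3.10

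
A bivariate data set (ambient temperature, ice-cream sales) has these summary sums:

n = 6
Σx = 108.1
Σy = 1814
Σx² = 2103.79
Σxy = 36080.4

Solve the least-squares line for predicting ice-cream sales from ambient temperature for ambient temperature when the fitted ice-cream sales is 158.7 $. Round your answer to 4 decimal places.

11.4149

Sxx = Σx² − (Σx)²/n = 2103.79 − 1947.601667 = 156.188333
Sxy = Σxy − (Σx)(Σy)/n = 36080.4 − 32682.233333 = 3398.166667
b = Sxy/Sxx = 3398.166667/156.188333 = 21.756853
a = ȳ − b·x̄ = 302.333333 − 21.756853·18.016667 = -89.652642
Set a + b·x = 158.7: x = (158.7 − (-89.652642)) / 21.756853 = 11.414915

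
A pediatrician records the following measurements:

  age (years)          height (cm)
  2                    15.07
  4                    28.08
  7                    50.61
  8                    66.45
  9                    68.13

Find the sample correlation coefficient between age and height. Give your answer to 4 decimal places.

n = 5, Σx = 30, Σy = 228.34, Σxy = 1641.5, Σx² = 214, Σy² = 12634.2628
Sxx = Σx² − (Σx)²/n = 214 − 180 = 34
Sxy = Σxy − (Σx)(Σy)/n = 1641.5 − 1370.04 = 271.46
Syy = Σy² − (Σy)²/n = 12634.2628 − 10427.83112 = 2206.43168
r = Sxy/√(Sxx·Syy) = 271.46/√(75018.67712) = 271.46/273.895376 = 0.991108

0.9911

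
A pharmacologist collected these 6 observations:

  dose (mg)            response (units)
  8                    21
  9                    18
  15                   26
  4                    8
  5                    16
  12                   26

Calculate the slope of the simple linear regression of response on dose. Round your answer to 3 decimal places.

n = 6, Σx = 53, Σy = 115, Σxy = 1144, Σx² = 555
Sxx = Σx² − (Σx)²/n = 555 − 468.166667 = 86.833333
Sxy = Σxy − (Σx)(Σy)/n = 1144 − 1015.833333 = 128.166667
b = Sxy/Sxx = 128.166667/86.833333 = 1.476008

1.476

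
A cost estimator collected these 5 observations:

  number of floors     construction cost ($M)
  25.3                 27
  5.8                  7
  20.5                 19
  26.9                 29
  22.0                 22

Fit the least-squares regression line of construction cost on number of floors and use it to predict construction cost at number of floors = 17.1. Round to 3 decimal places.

n = 5, Σx = 100.5, Σy = 104, Σxy = 2377.3, Σx² = 2301.59
Sxx = Σx² − (Σx)²/n = 2301.59 − 2020.05 = 281.54
Sxy = Σxy − (Σx)(Σy)/n = 2377.3 − 2090.4 = 286.9
b = Sxy/Sxx = 286.9/281.54 = 1.019038
a = ȳ − b·x̄ = 20.8 − 1.019038·20.1 = 0.317333
ŷ(17.1) = a + b·17.1 = 0.317333 + 1.019038·17.1 = 17.742886

17.743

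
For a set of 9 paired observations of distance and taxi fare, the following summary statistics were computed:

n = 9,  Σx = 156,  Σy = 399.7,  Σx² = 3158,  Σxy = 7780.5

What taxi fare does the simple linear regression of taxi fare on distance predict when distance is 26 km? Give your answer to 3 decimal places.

Sxx = Σx² − (Σx)²/n = 3158 − 2704 = 454
Sxy = Σxy − (Σx)(Σy)/n = 7780.5 − 6928.133333 = 852.366667
b = Sxy/Sxx = 852.366667/454 = 1.877460
a = ȳ − b·x̄ = 44.411111 − 1.877460·17.333333 = 11.868478
ŷ(26) = a + b·26 = 11.868478 + 1.877460·26 = 60.682428

60.682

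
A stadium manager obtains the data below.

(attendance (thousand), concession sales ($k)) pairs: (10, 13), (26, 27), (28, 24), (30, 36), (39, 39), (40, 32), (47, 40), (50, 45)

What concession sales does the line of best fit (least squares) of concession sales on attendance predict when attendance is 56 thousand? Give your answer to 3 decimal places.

n = 8, Σx = 270, Σy = 256, Σxy = 9515, Σx² = 10290
Sxx = Σx² − (Σx)²/n = 10290 − 9112.5 = 1177.5
Sxy = Σxy − (Σx)(Σy)/n = 9515 − 8640 = 875
b = Sxy/Sxx = 875/1177.5 = 0.743100
a = ȳ − b·x̄ = 32 − 0.743100·33.75 = 6.920382
ŷ(56) = a + b·56 = 6.920382 + 0.743100·56 = 48.533970

48.534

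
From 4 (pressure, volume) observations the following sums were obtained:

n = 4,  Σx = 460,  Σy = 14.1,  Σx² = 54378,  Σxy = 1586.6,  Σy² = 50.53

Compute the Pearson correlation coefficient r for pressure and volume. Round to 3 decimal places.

Sxx = Σx² − (Σx)²/n = 54378 − 52900 = 1478
Sxy = Σxy − (Σx)(Σy)/n = 1586.6 − 1621.5 = -34.9
Syy = Σy² − (Σy)²/n = 50.53 − 49.7025 = 0.8275
r = Sxy/√(Sxx·Syy) = -34.9/√(1223.045) = -34.9/34.972060 = -0.997939

-0.998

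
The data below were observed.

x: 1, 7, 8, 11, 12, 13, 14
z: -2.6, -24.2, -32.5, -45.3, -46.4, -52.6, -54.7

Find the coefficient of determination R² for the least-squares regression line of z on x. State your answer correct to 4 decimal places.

n = 7, Σx = 66, Σy = -258.3, Σxy = -2936.7, Σx² = 744, Σy² = 11612.55
Sxx = Σx² − (Σx)²/n = 744 − 622.285714 = 121.714286
Sxy = Σxy − (Σx)(Σy)/n = -2936.7 − (-2435.4) = -501.3
Syy = Σy² − (Σy)²/n = 11612.55 − 9531.27 = 2081.28
R² = Sxy²/(Sxx·Syy) = (-501.3)²/(121.714286·2081.28) = 0.992027

0.9920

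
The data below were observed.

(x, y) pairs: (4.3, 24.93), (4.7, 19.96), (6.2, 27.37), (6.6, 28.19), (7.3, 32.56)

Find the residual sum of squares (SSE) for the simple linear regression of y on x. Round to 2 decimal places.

n = 5, Σx = 29.1, Σy = 133.01, Σxy = 794.447, Σx² = 175.87, Σy² = 3623.8531
Sxx = Σx² − (Σx)²/n = 175.87 − 169.362 = 6.508
Sxy = Σxy − (Σx)(Σy)/n = 794.447 − 774.1182 = 20.3288
Syy = Σy² − (Σy)²/n = 3623.8531 − 3538.33202 = 85.52108
b = Sxy/Sxx = 20.3288/6.508 = 3.123663
SSE = Syy − b·Sxy = 85.52108 − 3.123663·20.3288 = 22.020756

22.02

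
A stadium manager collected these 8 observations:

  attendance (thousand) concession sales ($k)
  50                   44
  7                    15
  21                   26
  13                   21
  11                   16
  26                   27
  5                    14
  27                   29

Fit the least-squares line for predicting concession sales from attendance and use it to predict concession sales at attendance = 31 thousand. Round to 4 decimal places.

31.3940

n = 8, Σx = 160, Σy = 192, Σxy = 4855, Σx² = 4710
Sxx = Σx² − (Σx)²/n = 4710 − 3200 = 1510
Sxy = Σxy − (Σx)(Σy)/n = 4855 − 3840 = 1015
b = Sxy/Sxx = 1015/1510 = 0.672185
a = ȳ − b·x̄ = 24 − 0.672185·20 = 10.556291
ŷ(31) = a + b·31 = 10.556291 + 0.672185·31 = 31.394040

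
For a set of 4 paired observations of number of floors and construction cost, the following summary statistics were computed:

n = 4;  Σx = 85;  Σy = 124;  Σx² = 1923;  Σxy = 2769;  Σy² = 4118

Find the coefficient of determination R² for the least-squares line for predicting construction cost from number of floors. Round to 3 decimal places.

0.561

Sxx = Σx² − (Σx)²/n = 1923 − 1806.25 = 116.75
Sxy = Σxy − (Σx)(Σy)/n = 2769 − 2635 = 134
Syy = Σy² − (Σy)²/n = 4118 − 3844 = 274
R² = Sxy²/(Sxx·Syy) = (134)²/(116.75·274) = 0.561309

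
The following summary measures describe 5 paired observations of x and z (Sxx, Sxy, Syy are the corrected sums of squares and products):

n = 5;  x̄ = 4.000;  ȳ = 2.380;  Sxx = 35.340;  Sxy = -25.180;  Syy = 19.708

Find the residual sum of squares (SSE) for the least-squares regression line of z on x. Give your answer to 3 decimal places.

b = Sxy/Sxx = -25.18/35.34 = -0.712507
SSE = Syy − b·Sxy = 19.708 − (-0.712507)·(-25.18) = 1.767072

1.767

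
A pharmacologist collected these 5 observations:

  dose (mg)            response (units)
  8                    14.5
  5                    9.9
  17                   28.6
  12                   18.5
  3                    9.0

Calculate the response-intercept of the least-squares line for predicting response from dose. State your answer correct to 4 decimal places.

3.5143

n = 5, Σx = 45, Σy = 80.5, Σxy = 900.7, Σx² = 531
Sxx = Σx² − (Σx)²/n = 531 − 405 = 126
Sxy = Σxy − (Σx)(Σy)/n = 900.7 − 724.5 = 176.2
b = Sxy/Sxx = 176.2/126 = 1.398413
a = ȳ − b·x̄ = 16.1 − 1.398413·9 = 3.514286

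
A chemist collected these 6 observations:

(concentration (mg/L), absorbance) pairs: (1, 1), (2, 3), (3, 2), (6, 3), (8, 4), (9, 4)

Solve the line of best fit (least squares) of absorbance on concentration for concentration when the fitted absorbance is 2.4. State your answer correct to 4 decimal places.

n = 6, Σx = 29, Σy = 17, Σxy = 99, Σx² = 195
Sxx = Σx² − (Σx)²/n = 195 − 140.166667 = 54.833333
Sxy = Σxy − (Σx)(Σy)/n = 99 − 82.166667 = 16.833333
b = Sxy/Sxx = 16.833333/54.833333 = 0.306991
a = ȳ − b·x̄ = 2.833333 − 0.306991·4.833333 = 1.349544
Set a + b·x = 2.4: x = (2.4 − 1.349544) / 0.306991 = 3.421782

3.4218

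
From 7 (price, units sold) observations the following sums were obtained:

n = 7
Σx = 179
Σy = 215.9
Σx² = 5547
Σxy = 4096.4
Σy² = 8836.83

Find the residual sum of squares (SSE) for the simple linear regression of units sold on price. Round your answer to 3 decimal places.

Sxx = Σx² − (Σx)²/n = 5547 − 4577.285714 = 969.714286
Sxy = Σxy − (Σx)(Σy)/n = 4096.4 − 5520.871429 = -1424.471429
Syy = Σy² − (Σy)²/n = 8836.83 − 6658.972857 = 2177.857143
b = Sxy/Sxx = -1424.471429/969.714286 = -1.468960
SSE = Syy − b·Sxy = 2177.857143 − (-1.468960)·(-1424.471429) = 85.365694

85.366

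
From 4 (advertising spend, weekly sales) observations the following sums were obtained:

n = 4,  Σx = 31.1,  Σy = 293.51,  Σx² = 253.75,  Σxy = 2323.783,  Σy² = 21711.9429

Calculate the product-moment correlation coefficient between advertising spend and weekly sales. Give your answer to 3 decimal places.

0.913

Sxx = Σx² − (Σx)²/n = 253.75 − 241.8025 = 11.9475
Sxy = Σxy − (Σx)(Σy)/n = 2323.783 − 2282.04025 = 41.74275
Syy = Σy² − (Σy)²/n = 21711.9429 − 21537.030025 = 174.912875
r = Sxy/√(Sxx·Syy) = 41.74275/√(2089.771574) = 41.74275/45.714019 = 0.913128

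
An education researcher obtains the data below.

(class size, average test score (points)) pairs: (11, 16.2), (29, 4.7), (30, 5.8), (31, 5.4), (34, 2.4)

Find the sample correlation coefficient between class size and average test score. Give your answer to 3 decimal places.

n = 5, Σx = 135, Σy = 34.5, Σxy = 737.5, Σx² = 3979, Σy² = 353.09
Sxx = Σx² − (Σx)²/n = 3979 − 3645 = 334
Sxy = Σxy − (Σx)(Σy)/n = 737.5 − 931.5 = -194
Syy = Σy² − (Σy)²/n = 353.09 − 238.05 = 115.04
r = Sxy/√(Sxx·Syy) = -194/√(38423.36) = -194/196.018775 = -0.989701

-0.990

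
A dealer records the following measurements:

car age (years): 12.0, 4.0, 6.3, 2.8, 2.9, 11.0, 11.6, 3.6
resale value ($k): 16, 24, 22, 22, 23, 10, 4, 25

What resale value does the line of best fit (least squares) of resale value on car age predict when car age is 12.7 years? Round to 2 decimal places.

n = 8, Σx = 54.2, Σy = 146, Σxy = 801.3, Σx² = 484.46
Sxx = Σx² − (Σx)²/n = 484.46 − 367.205 = 117.255
Sxy = Σxy − (Σx)(Σy)/n = 801.3 − 989.15 = -187.85
b = Sxy/Sxx = -187.85/117.255 = -1.602064
a = ȳ − b·x̄ = 18.25 − (-1.602064)·6.775 = 29.103983
ŷ(12.7) = a + b·12.7 = 29.103983 + (-1.602064)·12.7 = 8.757772

8.76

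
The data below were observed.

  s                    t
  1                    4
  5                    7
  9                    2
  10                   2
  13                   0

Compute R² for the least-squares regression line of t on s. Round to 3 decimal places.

0.561

n = 5, Σx = 38, Σy = 15, Σxy = 77, Σx² = 376, Σy² = 73
Sxx = Σx² − (Σx)²/n = 376 − 288.8 = 87.2
Sxy = Σxy − (Σx)(Σy)/n = 77 − 114 = -37
Syy = Σy² − (Σy)²/n = 73 − 45 = 28
R² = Sxy²/(Sxx·Syy) = (-37)²/(87.2·28) = 0.560698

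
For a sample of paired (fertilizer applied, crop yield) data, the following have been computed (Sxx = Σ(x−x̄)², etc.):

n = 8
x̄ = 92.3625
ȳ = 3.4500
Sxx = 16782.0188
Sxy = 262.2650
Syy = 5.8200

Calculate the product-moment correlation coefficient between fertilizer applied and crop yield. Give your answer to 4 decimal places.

r = Sxy/√(Sxx·Syy) = 262.265/√(97671.349416) = 262.265/312.524158 = 0.839183

0.8392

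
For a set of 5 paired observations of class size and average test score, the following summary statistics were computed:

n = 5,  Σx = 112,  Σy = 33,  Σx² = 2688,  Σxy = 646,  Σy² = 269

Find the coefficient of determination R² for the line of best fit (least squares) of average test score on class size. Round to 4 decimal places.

Sxx = Σx² − (Σx)²/n = 2688 − 2508.8 = 179.2
Sxy = Σxy − (Σx)(Σy)/n = 646 − 739.2 = -93.2
Syy = Σy² − (Σy)²/n = 269 − 217.8 = 51.2
R² = Sxy²/(Sxx·Syy) = (-93.2)²/(179.2·51.2) = 0.946725

0.9467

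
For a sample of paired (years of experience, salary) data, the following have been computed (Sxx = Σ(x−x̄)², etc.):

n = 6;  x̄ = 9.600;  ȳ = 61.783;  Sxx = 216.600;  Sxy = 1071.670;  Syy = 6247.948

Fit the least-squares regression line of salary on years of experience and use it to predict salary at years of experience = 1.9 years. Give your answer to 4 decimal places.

23.6858

b = Sxy/Sxx = 1071.67/216.6 = 4.947692
a = ȳ − b·x̄ = 61.783 − 4.947692·9.6 = 14.285161
ŷ(1.9) = a + b·1.9 = 14.285161 + 4.947692·1.9 = 23.685775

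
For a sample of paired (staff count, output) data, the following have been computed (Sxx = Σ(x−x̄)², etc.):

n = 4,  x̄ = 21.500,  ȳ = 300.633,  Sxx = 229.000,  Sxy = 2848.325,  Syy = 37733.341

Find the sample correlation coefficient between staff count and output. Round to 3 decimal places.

r = Sxy/√(Sxx·Syy) = 2848.325/√(8640935.089) = 2848.325/2939.546749 = 0.968967

0.969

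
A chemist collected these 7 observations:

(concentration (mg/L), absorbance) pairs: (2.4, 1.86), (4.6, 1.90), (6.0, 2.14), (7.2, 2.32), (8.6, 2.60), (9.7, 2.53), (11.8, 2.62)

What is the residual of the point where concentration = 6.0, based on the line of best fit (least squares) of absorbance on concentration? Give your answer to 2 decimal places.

n = 7, Σx = 50.3, Σy = 15.97, Σxy = 120.565, Σx² = 422.05
Sxx = Σx² − (Σx)²/n = 422.05 − 361.441429 = 60.608571
Sxy = Σxy − (Σx)(Σy)/n = 120.565 − 114.755857 = 5.809143
b = Sxy/Sxx = 5.809143/60.608571 = 0.095847
a = ȳ − b·x̄ = 2.281429 − 0.095847·7.185714 = 1.592700
ŷ(6.0) = 1.592700 + 0.095847·6 = 2.167782
residual = y − ŷ = 2.14 − 2.167782 = -0.027782

-0.03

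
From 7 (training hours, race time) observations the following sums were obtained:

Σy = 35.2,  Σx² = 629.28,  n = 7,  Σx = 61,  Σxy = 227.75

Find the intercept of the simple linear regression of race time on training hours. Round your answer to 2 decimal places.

Sxx = Σx² − (Σx)²/n = 629.28 − 531.571429 = 97.708571
Sxy = Σxy − (Σx)(Σy)/n = 227.75 − 306.742857 = -78.992857
b = Sxy/Sxx = -78.992857/97.708571 = -0.808454
a = ȳ − b·x̄ = 5.028571 − (-0.808454)·8.714286 = 12.073668

12.07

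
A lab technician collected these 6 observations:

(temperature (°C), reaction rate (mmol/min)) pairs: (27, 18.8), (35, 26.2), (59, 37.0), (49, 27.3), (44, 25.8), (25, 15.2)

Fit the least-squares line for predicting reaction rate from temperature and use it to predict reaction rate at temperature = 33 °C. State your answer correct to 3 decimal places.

21.360

n = 6, Σx = 239, Σy = 150.3, Σxy = 6460.5, Σx² = 10397
Sxx = Σx² − (Σx)²/n = 10397 − 9520.166667 = 876.833333
Sxy = Σxy − (Σx)(Σy)/n = 6460.5 − 5986.95 = 473.55
b = Sxy/Sxx = 473.55/876.833333 = 0.540068
a = ȳ − b·x̄ = 25.05 − 0.540068·39.833333 = 3.537274
ŷ(33) = a + b·33 = 3.537274 + 0.540068·33 = 21.359532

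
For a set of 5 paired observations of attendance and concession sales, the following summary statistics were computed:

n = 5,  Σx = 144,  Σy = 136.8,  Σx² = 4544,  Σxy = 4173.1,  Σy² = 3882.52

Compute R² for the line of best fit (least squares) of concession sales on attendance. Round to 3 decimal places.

0.982

Sxx = Σx² − (Σx)²/n = 4544 − 4147.2 = 396.8
Sxy = Σxy − (Σx)(Σy)/n = 4173.1 − 3939.84 = 233.26
Syy = Σy² − (Σy)²/n = 3882.52 − 3742.848 = 139.672
R² = Sxy²/(Sxx·Syy) = (233.26)²/(396.8·139.672) = 0.981747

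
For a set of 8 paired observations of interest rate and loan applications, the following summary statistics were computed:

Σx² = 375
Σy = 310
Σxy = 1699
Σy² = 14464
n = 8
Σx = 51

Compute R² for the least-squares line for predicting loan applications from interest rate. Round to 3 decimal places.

Sxx = Σx² − (Σx)²/n = 375 − 325.125 = 49.875
Sxy = Σxy − (Σx)(Σy)/n = 1699 − 1976.25 = -277.25
Syy = Σy² − (Σy)²/n = 14464 − 12012.5 = 2451.5
R² = Sxy²/(Sxx·Syy) = (-277.25)²/(49.875·2451.5) = 0.628678

0.629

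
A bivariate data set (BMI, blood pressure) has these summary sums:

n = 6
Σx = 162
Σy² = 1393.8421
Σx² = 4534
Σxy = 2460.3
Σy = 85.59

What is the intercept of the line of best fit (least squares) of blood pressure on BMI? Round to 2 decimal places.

-10.94

Sxx = Σx² − (Σx)²/n = 4534 − 4374 = 160
Sxy = Σxy − (Σx)(Σy)/n = 2460.3 − 2310.93 = 149.37
b = Sxy/Sxx = 149.37/160 = 0.933562
a = ȳ − b·x̄ = 14.265 − 0.933562·27 = -10.941187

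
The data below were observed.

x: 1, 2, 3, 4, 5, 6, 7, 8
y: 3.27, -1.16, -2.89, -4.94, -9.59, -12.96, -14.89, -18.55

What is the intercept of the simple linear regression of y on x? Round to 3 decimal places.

n = 8, Σx = 36, Σy = -61.71, Σxy = -405.82, Σx² = 204
Sxx = Σx² − (Σx)²/n = 204 − 162 = 42
Sxy = Σxy − (Σx)(Σy)/n = -405.82 − (-277.695) = -128.125
b = Sxy/Sxx = -128.125/42 = -3.050595
a = ȳ − b·x̄ = -7.71375 − (-3.050595)·4.5 = 6.013929

6.014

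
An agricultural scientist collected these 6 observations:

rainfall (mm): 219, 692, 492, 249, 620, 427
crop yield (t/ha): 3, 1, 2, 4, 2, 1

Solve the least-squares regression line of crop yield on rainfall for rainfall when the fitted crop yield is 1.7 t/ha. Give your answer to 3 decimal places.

n = 6, Σx = 2699, Σy = 13, Σxy = 4996, Σx² = 1397619
Sxx = Σx² − (Σx)²/n = 1397619 − 1214100.166667 = 183518.833333
Sxy = Σxy − (Σx)(Σy)/n = 4996 − 5847.833333 = -851.833333
b = Sxy/Sxx = -851.833333/183518.833333 = -0.004642
a = ȳ − b·x̄ = 2.166667 − (-0.004642)·449.833333 = 4.254643
Set a + b·x = 1.7: x = (1.7 − 4.254643) / (-0.004642) = 550.371923

550.372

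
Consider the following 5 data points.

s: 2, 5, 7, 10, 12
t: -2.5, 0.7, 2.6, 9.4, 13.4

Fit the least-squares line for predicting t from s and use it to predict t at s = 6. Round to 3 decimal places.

2.779

n = 5, Σx = 36, Σy = 23.6, Σxy = 271.5, Σx² = 322
Sxx = Σx² − (Σx)²/n = 322 − 259.2 = 62.8
Sxy = Σxy − (Σx)(Σy)/n = 271.5 − 169.92 = 101.58
b = Sxy/Sxx = 101.58/62.8 = 1.617516
a = ȳ − b·x̄ = 4.72 − 1.617516·7.2 = -6.926115
ŷ(6) = a + b·6 = -6.926115 + 1.617516·6 = 2.778981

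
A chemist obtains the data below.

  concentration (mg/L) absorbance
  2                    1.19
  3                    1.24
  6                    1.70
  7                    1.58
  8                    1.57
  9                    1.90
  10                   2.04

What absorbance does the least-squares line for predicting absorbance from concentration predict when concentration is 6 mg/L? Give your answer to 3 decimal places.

n = 7, Σx = 45, Σy = 11.22, Σxy = 77.42, Σx² = 343
Sxx = Σx² − (Σx)²/n = 343 − 289.285714 = 53.714286
Sxy = Σxy − (Σx)(Σy)/n = 77.42 − 72.128571 = 5.291429
b = Sxy/Sxx = 5.291429/53.714286 = 0.098511
a = ȳ − b·x̄ = 1.602857 − 0.098511·6.428571 = 0.969574
ŷ(6) = a + b·6 = 0.969574 + 0.098511·6 = 1.560638

1.561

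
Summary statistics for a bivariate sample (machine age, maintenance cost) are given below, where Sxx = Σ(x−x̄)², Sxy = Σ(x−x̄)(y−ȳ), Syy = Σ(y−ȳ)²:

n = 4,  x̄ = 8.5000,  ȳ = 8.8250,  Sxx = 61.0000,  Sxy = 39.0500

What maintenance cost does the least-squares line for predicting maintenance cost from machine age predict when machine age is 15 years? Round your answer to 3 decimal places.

b = Sxy/Sxx = 39.05/61 = 0.640164
a = ȳ − b·x̄ = 8.825 − 0.640164·8.5 = 3.383607
ŷ(15) = a + b·15 = 3.383607 + 0.640164·15 = 12.986066

12.986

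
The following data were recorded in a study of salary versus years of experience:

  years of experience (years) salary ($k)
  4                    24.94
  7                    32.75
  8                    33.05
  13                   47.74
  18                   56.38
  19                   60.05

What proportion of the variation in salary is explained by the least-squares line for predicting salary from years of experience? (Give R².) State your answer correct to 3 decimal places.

n = 6, Σx = 69, Σy = 254.91, Σxy = 3369.82, Σx² = 983, Σy² = 11850.6831
Sxx = Σx² − (Σx)²/n = 983 − 793.5 = 189.5
Sxy = Σxy − (Σx)(Σy)/n = 3369.82 − 2931.465 = 438.355
Syy = Σy² − (Σy)²/n = 11850.6831 − 10829.85135 = 1020.83175
R² = Sxy²/(Sxx·Syy) = (438.355)²/(189.5·1020.83175) = 0.993319

0.993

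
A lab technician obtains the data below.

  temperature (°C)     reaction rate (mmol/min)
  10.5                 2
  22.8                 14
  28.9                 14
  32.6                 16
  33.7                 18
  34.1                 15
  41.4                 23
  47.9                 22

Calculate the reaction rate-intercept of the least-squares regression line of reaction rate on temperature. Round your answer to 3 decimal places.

n = 8, Σx = 251.9, Σy = 124, Σxy = 4390.5, Σx² = 8834.93
Sxx = Σx² − (Σx)²/n = 8834.93 − 7931.70125 = 903.22875
Sxy = Σxy − (Σx)(Σy)/n = 4390.5 − 3904.45 = 486.05
b = Sxy/Sxx = 486.05/903.22875 = 0.538125
a = ȳ − b·x̄ = 15.5 − 0.538125·31.4875 = -1.444212

-1.444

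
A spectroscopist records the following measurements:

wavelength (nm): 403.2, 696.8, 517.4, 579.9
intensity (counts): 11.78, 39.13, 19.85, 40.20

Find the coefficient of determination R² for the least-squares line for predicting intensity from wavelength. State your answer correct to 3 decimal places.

0.795

n = 4, Σx = 2197.3, Σy = 110.96, Σxy = 65597.85, Σx² = 1252087.25, Σy² = 3679.9878
Sxx = Σx² − (Σx)²/n = 1252087.25 − 1207031.8225 = 45055.4275
Sxy = Σxy − (Σx)(Σy)/n = 65597.85 − 60953.102 = 4644.748
Syy = Σy² − (Σy)²/n = 3679.9878 − 3078.0304 = 601.9574
R² = Sxy²/(Sxx·Syy) = (4644.748)²/(45055.4275·601.9574) = 0.795447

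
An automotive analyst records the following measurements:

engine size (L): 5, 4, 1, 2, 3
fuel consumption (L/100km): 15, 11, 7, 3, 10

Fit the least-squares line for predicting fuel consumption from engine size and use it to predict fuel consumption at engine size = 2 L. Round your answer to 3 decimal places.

6.800

n = 5, Σx = 15, Σy = 46, Σxy = 162, Σx² = 55
Sxx = Σx² − (Σx)²/n = 55 − 45 = 10
Sxy = Σxy − (Σx)(Σy)/n = 162 − 138 = 24
b = Sxy/Sxx = 24/10 = 2.4
a = ȳ − b·x̄ = 9.2 − 2.4·3 = 2
ŷ(2) = a + b·2 = 2 + 2.4·2 = 6.8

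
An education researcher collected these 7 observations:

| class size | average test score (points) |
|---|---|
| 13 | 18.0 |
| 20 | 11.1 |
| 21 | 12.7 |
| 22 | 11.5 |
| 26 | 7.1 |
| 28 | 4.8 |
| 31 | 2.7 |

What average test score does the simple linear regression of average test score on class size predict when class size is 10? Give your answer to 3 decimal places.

n = 7, Σx = 161, Σy = 67.9, Σxy = 1378.4, Σx² = 3915
Sxx = Σx² − (Σx)²/n = 3915 − 3703 = 212
Sxy = Σxy − (Σx)(Σy)/n = 1378.4 − 1561.7 = -183.3
b = Sxy/Sxx = -183.3/212 = -0.864623
a = ȳ − b·x̄ = 9.7 − (-0.864623)·23 = 29.586321
ŷ(10) = a + b·10 = 29.586321 + (-0.864623)·10 = 20.940094

20.940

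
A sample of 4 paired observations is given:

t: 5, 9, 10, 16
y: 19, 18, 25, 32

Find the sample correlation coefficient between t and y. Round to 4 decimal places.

n = 4, Σx = 40, Σy = 94, Σxy = 1019, Σx² = 462, Σy² = 2334
Sxx = Σx² − (Σx)²/n = 462 − 400 = 62
Sxy = Σxy − (Σx)(Σy)/n = 1019 − 940 = 79
Syy = Σy² − (Σy)²/n = 2334 − 2209 = 125
r = Sxy/√(Sxx·Syy) = 79/√(7750) = 79/88.034084 = 0.897380

0.8974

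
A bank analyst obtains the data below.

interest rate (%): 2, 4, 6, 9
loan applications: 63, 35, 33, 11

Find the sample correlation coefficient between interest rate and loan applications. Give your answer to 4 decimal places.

n = 4, Σx = 21, Σy = 142, Σxy = 563, Σx² = 137, Σy² = 6404
Sxx = Σx² − (Σx)²/n = 137 − 110.25 = 26.75
Sxy = Σxy − (Σx)(Σy)/n = 563 − 745.5 = -182.5
Syy = Σy² − (Σy)²/n = 6404 − 5041 = 1363
r = Sxy/√(Sxx·Syy) = -182.5/√(36460.25) = -182.5/190.945673 = -0.955769

-0.9558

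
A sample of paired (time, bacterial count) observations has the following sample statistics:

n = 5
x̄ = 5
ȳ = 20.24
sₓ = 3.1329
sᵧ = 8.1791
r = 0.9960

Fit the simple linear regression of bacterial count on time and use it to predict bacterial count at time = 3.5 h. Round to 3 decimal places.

16.340

b = r · sᵧ/sₓ = 0.996 · 8.1791/3.1329 = 2.600269
a = ȳ − b·x̄ = 20.24 − 2.600269·5 = 7.238654
ŷ(3.5) = a + b·3.5 = 7.238654 + 2.600269·3.5 = 16.339596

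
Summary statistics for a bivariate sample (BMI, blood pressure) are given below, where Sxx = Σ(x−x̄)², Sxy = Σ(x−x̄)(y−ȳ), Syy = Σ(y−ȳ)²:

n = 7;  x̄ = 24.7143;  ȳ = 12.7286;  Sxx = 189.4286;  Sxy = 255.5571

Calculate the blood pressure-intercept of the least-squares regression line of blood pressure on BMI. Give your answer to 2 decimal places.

b = Sxy/Sxx = 255.5571/189.4286 = 1.349095
a = ȳ − b·x̄ = 12.7286 − 1.349095·24.7143 = -20.613328

-20.61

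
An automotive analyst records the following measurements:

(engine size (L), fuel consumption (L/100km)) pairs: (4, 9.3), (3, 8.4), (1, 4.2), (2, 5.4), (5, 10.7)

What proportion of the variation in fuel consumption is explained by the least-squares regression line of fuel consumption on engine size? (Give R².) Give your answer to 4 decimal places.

0.9669

n = 5, Σx = 15, Σy = 38, Σxy = 130.9, Σx² = 55, Σy² = 318.34
Sxx = Σx² − (Σx)²/n = 55 − 45 = 10
Sxy = Σxy − (Σx)(Σy)/n = 130.9 − 114 = 16.9
Syy = Σy² − (Σy)²/n = 318.34 − 288.8 = 29.54
R² = Sxy²/(Sxx·Syy) = (16.9)²/(10·29.54) = 0.966858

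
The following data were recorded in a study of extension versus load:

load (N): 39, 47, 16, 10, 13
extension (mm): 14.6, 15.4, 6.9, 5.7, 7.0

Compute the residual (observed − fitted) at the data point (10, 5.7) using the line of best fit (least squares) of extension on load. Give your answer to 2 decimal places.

n = 5, Σx = 125, Σy = 49.6, Σxy = 1551.6, Σx² = 4255
Sxx = Σx² − (Σx)²/n = 4255 − 3125 = 1130
Sxy = Σxy − (Σx)(Σy)/n = 1551.6 − 1240 = 311.6
b = Sxy/Sxx = 311.6/1130 = 0.275752
a = ȳ − b·x̄ = 9.92 − 0.275752·25 = 3.026195
ŷ(10) = 3.026195 + 0.275752·10 = 5.783717
residual = y − ŷ = 5.7 − 5.783717 = -0.083717

-0.08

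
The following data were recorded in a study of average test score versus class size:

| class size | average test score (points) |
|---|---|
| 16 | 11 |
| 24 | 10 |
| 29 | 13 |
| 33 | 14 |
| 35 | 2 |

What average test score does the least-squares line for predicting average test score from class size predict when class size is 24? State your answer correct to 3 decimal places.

10.656

n = 5, Σx = 137, Σy = 50, Σxy = 1325, Σx² = 3987
Sxx = Σx² − (Σx)²/n = 3987 − 3753.8 = 233.2
Sxy = Σxy − (Σx)(Σy)/n = 1325 − 1370 = -45
b = Sxy/Sxx = -45/233.2 = -0.192967
a = ȳ − b·x̄ = 10 − (-0.192967)·27.4 = 15.287307
ŷ(24) = a + b·24 = 15.287307 + (-0.192967)·24 = 10.656089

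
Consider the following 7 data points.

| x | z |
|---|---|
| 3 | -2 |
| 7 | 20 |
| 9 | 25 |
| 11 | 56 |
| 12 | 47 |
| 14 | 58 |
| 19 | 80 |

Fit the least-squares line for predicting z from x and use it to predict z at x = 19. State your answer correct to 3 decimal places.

84.158

n = 7, Σx = 75, Σy = 284, Σxy = 3871, Σx² = 961
Sxx = Σx² − (Σx)²/n = 961 − 803.571429 = 157.428571
Sxy = Σxy − (Σx)(Σy)/n = 3871 − 3042.857143 = 828.142857
b = Sxy/Sxx = 828.142857/157.428571 = 5.260436
a = ȳ − b·x̄ = 40.571429 − 5.260436·10.714286 = -15.790381
ŷ(19) = a + b·19 = -15.790381 + 5.260436·19 = 84.157895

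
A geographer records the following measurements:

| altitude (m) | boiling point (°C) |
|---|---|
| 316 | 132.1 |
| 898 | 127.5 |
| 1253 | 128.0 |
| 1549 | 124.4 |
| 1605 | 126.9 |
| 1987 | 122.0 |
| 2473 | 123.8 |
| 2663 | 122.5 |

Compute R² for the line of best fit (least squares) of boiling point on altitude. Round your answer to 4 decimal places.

n = 8, Σx = 12744, Σy = 1007.2, Σxy = 1587781.6, Σx² = 24607162, Σy² = 126886.32
Sxx = Σx² − (Σx)²/n = 24607162 − 20301192 = 4305970
Sxy = Σxy − (Σx)(Σy)/n = 1587781.6 − 1604469.6 = -16688
Syy = Σy² − (Σy)²/n = 126886.32 − 126806.48 = 79.84
R² = Sxy²/(Sxx·Syy) = (-16688)²/(4305970·79.84) = 0.810060

0.8101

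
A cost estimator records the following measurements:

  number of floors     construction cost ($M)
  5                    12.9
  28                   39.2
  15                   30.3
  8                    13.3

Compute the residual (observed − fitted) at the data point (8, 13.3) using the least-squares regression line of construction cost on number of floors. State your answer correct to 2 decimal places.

n = 4, Σx = 56, Σy = 95.7, Σxy = 1723, Σx² = 1098
Sxx = Σx² − (Σx)²/n = 1098 − 784 = 314
Sxy = Σxy − (Σx)(Σy)/n = 1723 − 1339.8 = 383.2
b = Sxy/Sxx = 383.2/314 = 1.220382
a = ȳ − b·x̄ = 23.925 − 1.220382·14 = 6.839650
ŷ(8) = 6.839650 + 1.220382·8 = 16.602707
residual = y − ŷ = 13.3 − 16.602707 = -3.302707

-3.30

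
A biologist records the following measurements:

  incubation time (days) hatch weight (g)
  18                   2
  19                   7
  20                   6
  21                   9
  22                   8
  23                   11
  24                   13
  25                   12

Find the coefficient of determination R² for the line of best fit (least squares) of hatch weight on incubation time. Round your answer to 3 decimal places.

0.860

n = 8, Σx = 172, Σy = 68, Σxy = 1519, Σx² = 3740, Σy² = 668
Sxx = Σx² − (Σx)²/n = 3740 − 3698 = 42
Sxy = Σxy − (Σx)(Σy)/n = 1519 − 1462 = 57
Syy = Σy² − (Σy)²/n = 668 − 578 = 90
R² = Sxy²/(Sxx·Syy) = (57)²/(42·90) = 0.859524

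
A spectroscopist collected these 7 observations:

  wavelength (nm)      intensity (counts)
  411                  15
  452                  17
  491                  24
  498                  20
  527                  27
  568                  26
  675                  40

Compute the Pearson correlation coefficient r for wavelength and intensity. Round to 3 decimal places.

0.968

n = 7, Σx = 3622, Σy = 169, Σxy = 91590, Σx² = 1918288, Σy² = 4495
Sxx = Σx² − (Σx)²/n = 1918288 − 1874126.285714 = 44161.714286
Sxy = Σxy − (Σx)(Σy)/n = 91590 − 87445.428571 = 4144.571429
Syy = Σy² − (Σy)²/n = 4495 − 4080.142857 = 414.857143
r = Sxy/√(Sxx·Syy) = 4144.571429/√(18320802.612245) = 4144.571429/4280.280670 = 0.968294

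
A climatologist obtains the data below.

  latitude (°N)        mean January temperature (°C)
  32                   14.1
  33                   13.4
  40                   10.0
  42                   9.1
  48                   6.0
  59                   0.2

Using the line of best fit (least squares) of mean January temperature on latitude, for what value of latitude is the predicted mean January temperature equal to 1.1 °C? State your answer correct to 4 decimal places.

n = 6, Σx = 254, Σy = 52.8, Σxy = 1975.4, Σx² = 11262
Sxx = Σx² − (Σx)²/n = 11262 − 10752.666667 = 509.333333
Sxy = Σxy − (Σx)(Σy)/n = 1975.4 − 2235.2 = -259.8
b = Sxy/Sxx = -259.8/509.333333 = -0.510079
a = ȳ − b·x̄ = 8.8 − (-0.510079)·42.333333 = 30.393325
Set a + b·x = 1.1: x = (1.1 − 30.393325) / (-0.510079) = 57.429048

57.4290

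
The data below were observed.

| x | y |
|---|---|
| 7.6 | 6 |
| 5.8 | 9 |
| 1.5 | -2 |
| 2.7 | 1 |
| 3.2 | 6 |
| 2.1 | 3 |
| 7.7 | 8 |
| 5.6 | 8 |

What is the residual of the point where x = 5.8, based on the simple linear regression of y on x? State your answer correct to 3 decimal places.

2.535

n = 8, Σx = 36.2, Σy = 39, Σxy = 229.4, Σx² = 206.24
Sxx = Σx² − (Σx)²/n = 206.24 − 163.805 = 42.435
Sxy = Σxy − (Σx)(Σy)/n = 229.4 − 176.475 = 52.925
b = Sxy/Sxx = 52.925/42.435 = 1.247202
a = ȳ − b·x̄ = 4.875 − 1.247202·4.525 = -0.768587
ŷ(5.8) = -0.768587 + 1.247202·5.8 = 6.465182
residual = y − ŷ = 9 − 6.465182 = 2.534818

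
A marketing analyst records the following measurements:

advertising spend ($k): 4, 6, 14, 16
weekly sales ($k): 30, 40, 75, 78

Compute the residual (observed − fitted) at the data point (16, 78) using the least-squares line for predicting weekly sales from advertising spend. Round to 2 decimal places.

-2.44

n = 4, Σx = 40, Σy = 223, Σxy = 2658, Σx² = 504
Sxx = Σx² − (Σx)²/n = 504 − 400 = 104
Sxy = Σxy − (Σx)(Σy)/n = 2658 − 2230 = 428
b = Sxy/Sxx = 428/104 = 4.115385
a = ȳ − b·x̄ = 55.75 − 4.115385·10 = 14.596154
ŷ(16) = 14.596154 + 4.115385·16 = 80.442308
residual = y − ŷ = 78 − 80.442308 = -2.442308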